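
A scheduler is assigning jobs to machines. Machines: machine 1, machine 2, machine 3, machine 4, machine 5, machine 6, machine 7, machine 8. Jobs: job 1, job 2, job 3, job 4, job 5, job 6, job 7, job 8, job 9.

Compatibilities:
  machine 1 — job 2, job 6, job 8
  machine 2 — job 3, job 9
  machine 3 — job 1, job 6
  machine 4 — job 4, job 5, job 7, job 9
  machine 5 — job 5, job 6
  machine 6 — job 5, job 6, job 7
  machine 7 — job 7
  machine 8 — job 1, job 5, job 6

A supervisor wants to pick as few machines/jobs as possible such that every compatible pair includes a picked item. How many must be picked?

A maximum matching has 7 edges (e.g. machine 1–job 2, machine 2–job 3, machine 3–job 1, machine 4–job 9, machine 5–job 5, machine 6–job 6, machine 7–job 7).
By König's theorem the minimum vertex cover has the same size. One such cover is {machine 1, machine 2, machine 4, job 1, job 5, job 6, job 7}.

7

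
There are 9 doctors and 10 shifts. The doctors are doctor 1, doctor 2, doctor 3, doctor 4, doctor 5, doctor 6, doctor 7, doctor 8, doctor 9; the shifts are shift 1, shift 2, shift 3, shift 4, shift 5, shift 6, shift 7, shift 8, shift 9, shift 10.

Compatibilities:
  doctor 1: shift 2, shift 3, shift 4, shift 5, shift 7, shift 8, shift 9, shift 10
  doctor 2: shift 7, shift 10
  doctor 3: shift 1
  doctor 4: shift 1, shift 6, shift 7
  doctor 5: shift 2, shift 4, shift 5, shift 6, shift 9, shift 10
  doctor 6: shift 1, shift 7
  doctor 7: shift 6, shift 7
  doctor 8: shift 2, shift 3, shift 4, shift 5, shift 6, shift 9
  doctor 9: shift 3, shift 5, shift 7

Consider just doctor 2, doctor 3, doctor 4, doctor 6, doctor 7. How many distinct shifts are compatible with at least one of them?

4

The union of neighbours of {doctor 2, doctor 3, doctor 4, doctor 6, doctor 7} is {shift 1, shift 6, shift 7, shift 10}, which has 4 elements.
Since |N(S)| = 4 < |S| = 5, Hall's condition fails for this subset.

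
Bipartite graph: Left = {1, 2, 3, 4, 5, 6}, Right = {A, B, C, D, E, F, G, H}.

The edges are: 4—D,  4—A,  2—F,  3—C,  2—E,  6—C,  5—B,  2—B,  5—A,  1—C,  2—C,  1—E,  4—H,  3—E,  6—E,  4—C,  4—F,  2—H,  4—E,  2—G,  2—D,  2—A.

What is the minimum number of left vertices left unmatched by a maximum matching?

1

For example, pair 1→C, 2→G, 3→E, 4→A, 5→B.
The set {1, 3, 6} has only 2 neighbours ({C, E}), so by Hall's theorem at most 5 of the 6 left vertices can be matched.
That matches 5 of the 6, leaving 1 unmatched; no matching can do better.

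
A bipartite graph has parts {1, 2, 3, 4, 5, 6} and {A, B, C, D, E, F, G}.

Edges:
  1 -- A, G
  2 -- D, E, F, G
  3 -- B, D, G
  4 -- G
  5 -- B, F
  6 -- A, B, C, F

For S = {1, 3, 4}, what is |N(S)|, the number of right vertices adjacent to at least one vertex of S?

4

The union of neighbours of {1, 3, 4} is {A, B, D, G}, which has 4 elements.
Since |N(S)| = 4 ≥ |S| = 3, Hall's condition holds for this subset.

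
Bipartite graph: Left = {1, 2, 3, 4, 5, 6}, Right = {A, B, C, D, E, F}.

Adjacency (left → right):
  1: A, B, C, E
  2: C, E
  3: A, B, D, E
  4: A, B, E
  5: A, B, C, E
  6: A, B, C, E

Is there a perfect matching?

The set {1, 2, 4, 5, 6} has only 4 neighbours ({A, B, C, E}), so by Hall's theorem at most 5 of the 6 left vertices can be matched.
Hence no matching covers every left vertex.

No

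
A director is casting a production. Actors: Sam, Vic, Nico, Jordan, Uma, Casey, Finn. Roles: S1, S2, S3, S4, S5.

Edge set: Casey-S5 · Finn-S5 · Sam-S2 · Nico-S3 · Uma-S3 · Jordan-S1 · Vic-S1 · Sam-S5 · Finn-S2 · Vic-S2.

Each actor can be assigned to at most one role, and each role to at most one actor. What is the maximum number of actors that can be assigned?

For example, pair Sam–S5, Vic–S2, Nico–S3, Jordan–S1.
The set {Sam, Vic, Nico, Jordan, Uma, Casey, Finn} has only 4 neighbours ({S1, S2, S3, S5}), so by Hall's theorem at most 4 of the 7 actors can be matched.

4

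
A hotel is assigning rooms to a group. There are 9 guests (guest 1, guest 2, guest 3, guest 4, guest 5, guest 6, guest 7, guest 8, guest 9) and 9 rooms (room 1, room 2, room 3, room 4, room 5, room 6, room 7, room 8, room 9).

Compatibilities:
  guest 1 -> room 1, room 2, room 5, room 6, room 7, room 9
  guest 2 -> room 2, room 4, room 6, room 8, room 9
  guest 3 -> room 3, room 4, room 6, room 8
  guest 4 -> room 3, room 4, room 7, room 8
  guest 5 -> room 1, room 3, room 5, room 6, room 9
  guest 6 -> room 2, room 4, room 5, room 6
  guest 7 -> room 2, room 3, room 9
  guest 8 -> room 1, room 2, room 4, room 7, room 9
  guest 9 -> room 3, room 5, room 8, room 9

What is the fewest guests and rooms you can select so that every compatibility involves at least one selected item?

9

A maximum matching has 9 edges (e.g. guest 1–room 5, guest 2–room 8, guest 3–room 4, guest 4–room 7, guest 5–room 1, guest 6–room 6, guest 7–room 9, guest 8–room 2, guest 9–room 3).
By König's theorem the minimum vertex cover has the same size. One such cover is {guest 1, guest 2, guest 3, guest 4, guest 5, guest 6, guest 7, guest 8, guest 9}.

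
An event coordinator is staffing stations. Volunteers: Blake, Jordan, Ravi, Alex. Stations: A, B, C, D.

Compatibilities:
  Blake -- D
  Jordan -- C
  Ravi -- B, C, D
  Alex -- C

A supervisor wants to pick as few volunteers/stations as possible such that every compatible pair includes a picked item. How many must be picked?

A maximum matching has 3 edges (e.g. Blake–D, Jordan–C, Ravi–B).
By König's theorem the minimum vertex cover has the same size. One such cover is {Blake, Ravi, C}.

3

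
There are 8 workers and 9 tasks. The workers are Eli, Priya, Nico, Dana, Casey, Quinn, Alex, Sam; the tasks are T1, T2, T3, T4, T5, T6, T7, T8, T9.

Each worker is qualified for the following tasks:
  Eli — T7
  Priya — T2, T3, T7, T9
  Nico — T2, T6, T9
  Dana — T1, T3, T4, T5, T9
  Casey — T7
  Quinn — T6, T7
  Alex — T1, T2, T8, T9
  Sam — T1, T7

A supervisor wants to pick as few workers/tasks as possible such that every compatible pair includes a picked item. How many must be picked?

7

A maximum matching has 7 edges (e.g. Eli–T7, Priya–T3, Nico–T2, Dana–T4, Quinn–T6, Alex–T9, Sam–T1).
By König's theorem the minimum vertex cover has the same size. One such cover is {Priya, Nico, Dana, Quinn, Alex, Sam, T7}.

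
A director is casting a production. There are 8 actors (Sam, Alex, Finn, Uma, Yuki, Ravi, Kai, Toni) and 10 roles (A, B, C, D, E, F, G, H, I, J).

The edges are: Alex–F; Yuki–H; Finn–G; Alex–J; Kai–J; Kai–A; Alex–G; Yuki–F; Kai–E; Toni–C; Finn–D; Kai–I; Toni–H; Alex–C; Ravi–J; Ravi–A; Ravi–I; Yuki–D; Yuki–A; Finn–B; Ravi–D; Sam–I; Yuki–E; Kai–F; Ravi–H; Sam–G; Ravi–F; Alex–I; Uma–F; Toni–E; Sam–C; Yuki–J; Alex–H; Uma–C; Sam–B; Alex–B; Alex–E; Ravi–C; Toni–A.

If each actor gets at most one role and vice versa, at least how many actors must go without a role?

0

For example, pair Sam–C, Alex–G, Finn–B, Uma–F, Yuki–J, Ravi–H, Kai–A, Toni–E.
All 8 actors are matched, so no larger matching exists.
That matches 8 of the 8, leaving 0 unmatched; no matching can do better.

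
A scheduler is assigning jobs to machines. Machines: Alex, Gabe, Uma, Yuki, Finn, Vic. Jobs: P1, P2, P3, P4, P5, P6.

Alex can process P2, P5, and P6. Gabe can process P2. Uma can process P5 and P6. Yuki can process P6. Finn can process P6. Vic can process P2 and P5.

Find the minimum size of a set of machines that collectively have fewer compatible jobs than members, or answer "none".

Take S = {Yuki, Finn}. Its neighbourhood is {P6}, so |N(S)| = 1 < |S| = 2.
No single vertex violates Hall's condition since each has at least one neighbour, so 2 is the minimum.

2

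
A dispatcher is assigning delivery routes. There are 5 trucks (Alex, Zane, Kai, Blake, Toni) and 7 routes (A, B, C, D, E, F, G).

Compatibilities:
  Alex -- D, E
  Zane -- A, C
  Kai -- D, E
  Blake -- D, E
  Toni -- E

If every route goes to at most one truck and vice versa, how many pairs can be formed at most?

A valid assignment of size 3: Alex-D, Zane-C, Kai-E.
The set {Alex, Kai, Blake, Toni} has only 2 neighbours ({D, E}), so by Hall's theorem at most 3 of the 5 trucks can be matched.

3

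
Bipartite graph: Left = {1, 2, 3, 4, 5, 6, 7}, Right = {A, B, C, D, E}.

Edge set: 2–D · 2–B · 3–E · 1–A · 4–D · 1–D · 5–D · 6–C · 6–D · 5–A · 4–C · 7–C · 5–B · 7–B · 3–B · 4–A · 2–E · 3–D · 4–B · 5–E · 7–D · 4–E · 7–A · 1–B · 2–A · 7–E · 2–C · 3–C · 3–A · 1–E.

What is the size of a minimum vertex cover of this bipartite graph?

5

The 5 edges 1–D, 2–A, 3–C, 4–E, 5–B form a matching, so any vertex cover needs at least 5 vertices (one per matched edge).
Conversely {A, B, C, D, E} meets every edge and has exactly 5 vertices, so 5 is optimal.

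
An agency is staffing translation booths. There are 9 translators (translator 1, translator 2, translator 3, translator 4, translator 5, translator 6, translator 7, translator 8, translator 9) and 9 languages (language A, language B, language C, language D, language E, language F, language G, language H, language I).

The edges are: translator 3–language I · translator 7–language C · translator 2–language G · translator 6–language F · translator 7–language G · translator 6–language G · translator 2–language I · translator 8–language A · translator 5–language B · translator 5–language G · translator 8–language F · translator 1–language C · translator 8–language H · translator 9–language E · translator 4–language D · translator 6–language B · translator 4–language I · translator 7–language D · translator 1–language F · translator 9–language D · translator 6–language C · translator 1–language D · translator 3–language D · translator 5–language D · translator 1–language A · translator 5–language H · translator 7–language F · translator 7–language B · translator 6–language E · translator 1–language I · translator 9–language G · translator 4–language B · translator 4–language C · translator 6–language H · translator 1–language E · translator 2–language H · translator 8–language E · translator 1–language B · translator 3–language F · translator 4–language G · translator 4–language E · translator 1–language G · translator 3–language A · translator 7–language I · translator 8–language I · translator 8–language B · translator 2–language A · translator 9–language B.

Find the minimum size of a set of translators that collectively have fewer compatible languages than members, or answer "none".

none

A matching saturating every translator exists, for instance translator 1→language E, translator 2→language H, translator 3→language A, translator 4→language D, translator 5→language G, translator 6→language C, translator 7→language F, translator 8→language I, translator 9→language B.
By Hall's marriage theorem, this means |N(S)| ≥ |S| for every subset S, so no violating subset exists.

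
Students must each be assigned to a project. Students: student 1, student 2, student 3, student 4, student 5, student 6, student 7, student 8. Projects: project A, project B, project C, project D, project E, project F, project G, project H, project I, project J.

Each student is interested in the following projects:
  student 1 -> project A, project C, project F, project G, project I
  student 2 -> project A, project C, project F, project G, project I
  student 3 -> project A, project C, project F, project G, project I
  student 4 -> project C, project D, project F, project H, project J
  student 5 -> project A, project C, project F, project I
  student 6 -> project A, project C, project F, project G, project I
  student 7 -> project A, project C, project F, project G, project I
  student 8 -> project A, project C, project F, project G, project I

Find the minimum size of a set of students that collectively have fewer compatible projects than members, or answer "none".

6

Take S = {student 1, student 2, student 3, student 5, student 6, student 7}. Its neighbourhood is {project A, project C, project F, project G, project I}, so |N(S)| = 5 < |S| = 6.
Every subset of size less than 6 has at least as many neighbours as members, so 6 is the minimum.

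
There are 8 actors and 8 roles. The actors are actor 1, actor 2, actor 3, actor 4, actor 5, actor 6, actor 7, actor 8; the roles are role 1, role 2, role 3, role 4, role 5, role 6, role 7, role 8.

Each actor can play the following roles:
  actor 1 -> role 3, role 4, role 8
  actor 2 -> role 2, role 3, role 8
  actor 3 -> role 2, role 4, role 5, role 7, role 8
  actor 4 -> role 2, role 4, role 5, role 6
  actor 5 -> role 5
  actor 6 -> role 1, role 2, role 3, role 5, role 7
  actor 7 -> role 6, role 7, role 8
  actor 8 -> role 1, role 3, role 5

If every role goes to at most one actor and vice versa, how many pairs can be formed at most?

8

For example, pair actor 1→role 4, actor 2→role 8, actor 3→role 2, actor 4→role 6, actor 5→role 5, actor 6→role 1, actor 7→role 7, actor 8→role 3.
All 8 actors are matched, so no larger matching exists.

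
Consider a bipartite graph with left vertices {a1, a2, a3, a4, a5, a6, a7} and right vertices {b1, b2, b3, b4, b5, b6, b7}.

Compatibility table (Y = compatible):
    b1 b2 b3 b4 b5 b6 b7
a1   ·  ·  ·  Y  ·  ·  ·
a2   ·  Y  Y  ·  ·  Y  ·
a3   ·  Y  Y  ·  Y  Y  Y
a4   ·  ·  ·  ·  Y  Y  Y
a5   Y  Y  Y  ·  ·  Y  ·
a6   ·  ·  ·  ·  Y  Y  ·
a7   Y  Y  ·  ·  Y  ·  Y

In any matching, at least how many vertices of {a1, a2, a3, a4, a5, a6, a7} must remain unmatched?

0

For example, pair a1–b4, a2–b3, a3–b2, a4–b7, a5–b1, a6–b6, a7–b5.
All 7 left vertices are matched, so no larger matching exists.
That matches 7 of the 7, leaving 0 unmatched; no matching can do better.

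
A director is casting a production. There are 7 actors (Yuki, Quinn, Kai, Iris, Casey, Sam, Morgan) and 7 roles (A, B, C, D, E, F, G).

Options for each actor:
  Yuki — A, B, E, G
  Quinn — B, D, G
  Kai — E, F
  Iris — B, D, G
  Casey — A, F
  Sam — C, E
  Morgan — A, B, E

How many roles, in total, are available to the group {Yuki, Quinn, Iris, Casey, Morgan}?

6

The union of neighbours of {Yuki, Quinn, Iris, Casey, Morgan} is {A, B, D, E, F, G}, which has 6 elements.
Since |N(S)| = 6 ≥ |S| = 5, Hall's condition holds for this subset.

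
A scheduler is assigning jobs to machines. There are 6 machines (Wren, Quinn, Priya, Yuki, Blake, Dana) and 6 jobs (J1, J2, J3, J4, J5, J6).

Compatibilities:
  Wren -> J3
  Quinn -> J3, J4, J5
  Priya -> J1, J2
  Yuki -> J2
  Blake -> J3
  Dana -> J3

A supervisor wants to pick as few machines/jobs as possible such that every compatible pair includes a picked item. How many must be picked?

The 4 edges Wren–J3, Quinn–J5, Priya–J1, Yuki–J2 form a matching, so any vertex cover needs at least 4 vertices (one per matched edge).
Conversely {Quinn, Priya, Yuki, J3} meets every edge and has exactly 4 vertices, so 4 is optimal.

4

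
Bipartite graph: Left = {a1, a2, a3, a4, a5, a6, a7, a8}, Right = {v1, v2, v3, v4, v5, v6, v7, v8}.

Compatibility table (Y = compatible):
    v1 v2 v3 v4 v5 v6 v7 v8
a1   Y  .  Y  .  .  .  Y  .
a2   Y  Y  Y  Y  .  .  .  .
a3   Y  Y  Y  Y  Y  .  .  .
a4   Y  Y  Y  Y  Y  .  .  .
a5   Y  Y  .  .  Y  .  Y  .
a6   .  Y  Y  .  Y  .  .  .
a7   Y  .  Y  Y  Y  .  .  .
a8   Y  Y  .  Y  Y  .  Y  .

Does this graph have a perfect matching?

No

The set {a1, a2, a3, a4, a5, a6, a7, a8} has only 6 neighbours ({v1, v2, v3, v4, v5, v7}), so by Hall's theorem at most 6 of the 8 left vertices can be matched.
Hence no matching covers every left vertex.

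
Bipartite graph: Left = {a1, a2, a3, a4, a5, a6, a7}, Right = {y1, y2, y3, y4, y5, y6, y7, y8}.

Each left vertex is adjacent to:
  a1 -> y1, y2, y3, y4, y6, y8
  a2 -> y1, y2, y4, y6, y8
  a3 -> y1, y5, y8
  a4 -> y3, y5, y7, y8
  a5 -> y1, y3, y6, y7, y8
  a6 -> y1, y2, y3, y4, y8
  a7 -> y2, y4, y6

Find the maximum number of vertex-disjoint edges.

A valid assignment of size 7: a1-y3, a2-y6, a3-y1, a4-y8, a5-y7, a6-y4, a7-y2.
All 7 left vertices are matched, so no larger matching exists.

7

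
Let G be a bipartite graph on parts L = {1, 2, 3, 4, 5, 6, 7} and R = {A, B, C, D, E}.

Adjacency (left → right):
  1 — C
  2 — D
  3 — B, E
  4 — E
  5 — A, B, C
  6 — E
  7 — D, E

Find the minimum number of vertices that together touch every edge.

The 5 edges 1–C, 2–D, 3–B, 4–E, 5–A form a matching, so any vertex cover needs at least 5 vertices (one per matched edge).
Conversely {1, 3, 5, D, E} meets every edge and has exactly 5 vertices, so 5 is optimal.

5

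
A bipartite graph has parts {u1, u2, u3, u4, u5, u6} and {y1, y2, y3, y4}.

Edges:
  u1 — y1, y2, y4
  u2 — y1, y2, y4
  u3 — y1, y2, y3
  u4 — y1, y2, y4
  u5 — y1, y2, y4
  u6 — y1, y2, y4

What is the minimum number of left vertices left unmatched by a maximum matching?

2

One maximum matching: u1-y4, u2-y2, u3-y3, u4-y1.
The set {u1, u2, u4, u5, u6} has only 3 neighbours ({y1, y2, y4}), so by Hall's theorem at most 4 of the 6 left vertices can be matched.
That matches 4 of the 6, leaving 2 unmatched; no matching can do better.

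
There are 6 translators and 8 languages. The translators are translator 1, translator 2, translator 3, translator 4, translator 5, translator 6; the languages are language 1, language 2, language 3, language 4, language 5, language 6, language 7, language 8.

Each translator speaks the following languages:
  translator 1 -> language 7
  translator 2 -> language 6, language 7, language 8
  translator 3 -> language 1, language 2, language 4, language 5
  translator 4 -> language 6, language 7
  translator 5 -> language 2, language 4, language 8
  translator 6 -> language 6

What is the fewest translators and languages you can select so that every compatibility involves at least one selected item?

5

The 5 edges translator 1–language 7, translator 2–language 8, translator 3–language 1, translator 4–language 6, translator 5–language 2 form a matching, so any vertex cover needs at least 5 vertices (one per matched edge).
Conversely {translator 2, translator 3, translator 5, language 6, language 7} meets every edge and has exactly 5 vertices, so 5 is optimal.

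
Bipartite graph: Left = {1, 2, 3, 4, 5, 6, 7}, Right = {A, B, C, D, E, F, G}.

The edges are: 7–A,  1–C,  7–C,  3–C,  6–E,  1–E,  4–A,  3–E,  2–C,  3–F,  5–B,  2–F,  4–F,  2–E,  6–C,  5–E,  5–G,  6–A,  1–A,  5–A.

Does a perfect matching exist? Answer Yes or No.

The set {1, 2, 3, 4, 6, 7} has only 4 neighbours ({A, C, E, F}), so by Hall's theorem at most 5 of the 7 left vertices can be matched.
Hence no matching covers every left vertex.

No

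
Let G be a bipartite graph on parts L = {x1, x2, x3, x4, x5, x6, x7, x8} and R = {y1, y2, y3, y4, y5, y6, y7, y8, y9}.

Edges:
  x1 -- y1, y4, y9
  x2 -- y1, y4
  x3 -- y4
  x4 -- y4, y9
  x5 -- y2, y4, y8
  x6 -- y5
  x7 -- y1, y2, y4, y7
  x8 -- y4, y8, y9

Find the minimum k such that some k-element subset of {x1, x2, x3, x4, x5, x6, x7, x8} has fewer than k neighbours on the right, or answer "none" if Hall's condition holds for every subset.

Take S = {x1, x2, x3, x4}. Its neighbourhood is {y1, y4, y9}, so |N(S)| = 3 < |S| = 4.
Every subset of size less than 4 has at least as many neighbours as members, so 4 is the minimum.

4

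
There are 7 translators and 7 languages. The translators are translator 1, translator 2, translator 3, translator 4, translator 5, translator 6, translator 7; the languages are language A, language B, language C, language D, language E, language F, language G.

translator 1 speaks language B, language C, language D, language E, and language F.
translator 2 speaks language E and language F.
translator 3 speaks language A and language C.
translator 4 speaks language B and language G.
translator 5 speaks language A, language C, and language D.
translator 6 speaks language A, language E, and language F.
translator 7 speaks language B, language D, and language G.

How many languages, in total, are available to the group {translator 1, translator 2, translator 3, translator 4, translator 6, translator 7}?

The union of neighbours of {translator 1, translator 2, translator 3, translator 4, translator 6, translator 7} is {language A, language B, language C, language D, language E, language F, language G}, which has 7 elements.
Since |N(S)| = 7 ≥ |S| = 6, Hall's condition holds for this subset.

7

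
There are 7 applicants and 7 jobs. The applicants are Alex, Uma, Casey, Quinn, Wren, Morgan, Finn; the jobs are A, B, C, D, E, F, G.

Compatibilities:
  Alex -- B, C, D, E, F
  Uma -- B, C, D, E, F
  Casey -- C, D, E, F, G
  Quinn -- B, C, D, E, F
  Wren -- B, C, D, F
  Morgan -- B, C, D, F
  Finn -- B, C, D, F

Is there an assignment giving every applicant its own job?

No

The set {Alex, Uma, Quinn, Wren, Morgan, Finn} has only 5 neighbours ({B, C, D, E, F}), so by Hall's theorem at most 6 of the 7 applicants can be matched.
Hence no matching covers every applicant.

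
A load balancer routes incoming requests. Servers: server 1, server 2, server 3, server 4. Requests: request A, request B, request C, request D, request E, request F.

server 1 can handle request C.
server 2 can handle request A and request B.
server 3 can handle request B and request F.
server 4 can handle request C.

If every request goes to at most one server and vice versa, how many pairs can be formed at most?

3

One maximum matching: server 1–request C, server 2–request A, server 3–request F.
The set {server 1, server 4} has only 1 neighbour ({request C}), so by Hall's theorem at most 3 of the 4 servers can be matched.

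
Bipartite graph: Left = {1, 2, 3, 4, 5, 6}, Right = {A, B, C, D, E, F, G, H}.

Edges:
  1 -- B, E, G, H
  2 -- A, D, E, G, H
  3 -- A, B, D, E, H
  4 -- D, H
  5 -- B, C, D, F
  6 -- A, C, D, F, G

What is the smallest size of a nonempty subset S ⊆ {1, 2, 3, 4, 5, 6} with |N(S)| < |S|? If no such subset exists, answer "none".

none

A matching saturating every left vertex exists, for instance 1→B, 2→A, 3→E, 4→D, 5→F, 6→G.
By Hall's marriage theorem, this means |N(S)| ≥ |S| for every subset S, so no violating subset exists.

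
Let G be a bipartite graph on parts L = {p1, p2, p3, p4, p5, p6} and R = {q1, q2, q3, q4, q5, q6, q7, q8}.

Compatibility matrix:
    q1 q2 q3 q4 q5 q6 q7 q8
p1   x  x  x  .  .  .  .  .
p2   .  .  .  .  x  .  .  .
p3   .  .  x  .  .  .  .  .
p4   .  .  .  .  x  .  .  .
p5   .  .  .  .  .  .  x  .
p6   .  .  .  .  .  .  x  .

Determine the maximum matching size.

For example, pair p1-q2, p2-q5, p3-q3, p5-q7.
The set {p2, p4, p5, p6} has only 2 neighbours ({q5, q7}), so by Hall's theorem at most 4 of the 6 left vertices can be matched.

4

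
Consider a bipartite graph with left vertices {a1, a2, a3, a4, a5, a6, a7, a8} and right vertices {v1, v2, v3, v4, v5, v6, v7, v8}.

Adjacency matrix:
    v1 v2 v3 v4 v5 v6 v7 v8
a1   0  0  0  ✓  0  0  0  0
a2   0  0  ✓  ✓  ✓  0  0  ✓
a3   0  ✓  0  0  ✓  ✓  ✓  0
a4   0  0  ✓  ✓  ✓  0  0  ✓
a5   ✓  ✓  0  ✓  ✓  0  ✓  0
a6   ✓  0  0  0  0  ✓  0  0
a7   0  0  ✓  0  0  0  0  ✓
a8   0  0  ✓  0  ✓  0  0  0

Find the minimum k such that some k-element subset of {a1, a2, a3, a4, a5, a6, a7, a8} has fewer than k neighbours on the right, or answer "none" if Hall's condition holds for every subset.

Take S = {a1, a2, a4, a7, a8}. Its neighbourhood is {v3, v4, v5, v8}, so |N(S)| = 4 < |S| = 5.
Every subset of size less than 5 has at least as many neighbours as members, so 5 is the minimum.

5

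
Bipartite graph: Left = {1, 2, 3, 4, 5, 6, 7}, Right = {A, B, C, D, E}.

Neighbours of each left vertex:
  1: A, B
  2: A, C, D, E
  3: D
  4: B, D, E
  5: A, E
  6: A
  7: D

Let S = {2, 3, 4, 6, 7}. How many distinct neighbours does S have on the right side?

The union of neighbours of {2, 3, 4, 6, 7} is {A, B, C, D, E}, which has 5 elements.
Since |N(S)| = 5 ≥ |S| = 5, Hall's condition holds for this subset.

5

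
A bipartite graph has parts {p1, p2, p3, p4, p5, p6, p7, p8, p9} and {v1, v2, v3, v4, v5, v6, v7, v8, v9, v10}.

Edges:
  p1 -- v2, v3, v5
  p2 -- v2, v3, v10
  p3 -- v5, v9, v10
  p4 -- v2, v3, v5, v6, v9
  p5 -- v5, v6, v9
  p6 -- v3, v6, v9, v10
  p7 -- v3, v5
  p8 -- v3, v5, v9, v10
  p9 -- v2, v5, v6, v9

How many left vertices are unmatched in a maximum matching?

3

One maximum matching: p1→v3, p2→v2, p3→v5, p4→v6, p5→v9, p6→v10.
The set {p1, p2, p3, p4, p5, p6, p7, p8, p9} has only 6 neighbours ({v10, v2, v3, v5, v6, v9}), so by Hall's theorem at most 6 of the 9 left vertices can be matched.
That matches 6 of the 9, leaving 3 unmatched; no matching can do better.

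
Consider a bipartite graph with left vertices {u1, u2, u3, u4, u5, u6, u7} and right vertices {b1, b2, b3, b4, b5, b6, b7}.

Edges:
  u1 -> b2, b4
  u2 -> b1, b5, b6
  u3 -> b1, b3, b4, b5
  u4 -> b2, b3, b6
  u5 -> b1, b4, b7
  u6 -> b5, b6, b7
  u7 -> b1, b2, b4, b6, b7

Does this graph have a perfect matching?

Yes

For example, pair u1–b2, u2–b1, u3–b3, u4–b6, u5–b4, u6–b5, u7–b7.
All 7 left vertices are covered.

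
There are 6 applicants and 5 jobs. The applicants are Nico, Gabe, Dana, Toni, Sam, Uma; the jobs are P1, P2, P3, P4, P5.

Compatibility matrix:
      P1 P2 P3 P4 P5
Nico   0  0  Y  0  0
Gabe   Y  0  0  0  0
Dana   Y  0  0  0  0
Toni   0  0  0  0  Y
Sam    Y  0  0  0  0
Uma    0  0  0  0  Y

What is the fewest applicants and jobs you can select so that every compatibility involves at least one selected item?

3

{Nico, P1, P5} is a vertex cover of size 3: every edge has an endpoint in this set.
No smaller cover exists because Nico–P3, Gabe–P1, Toni–P5 is a matching of size 3, and a cover must include an endpoint of each of these disjoint edges (König's theorem).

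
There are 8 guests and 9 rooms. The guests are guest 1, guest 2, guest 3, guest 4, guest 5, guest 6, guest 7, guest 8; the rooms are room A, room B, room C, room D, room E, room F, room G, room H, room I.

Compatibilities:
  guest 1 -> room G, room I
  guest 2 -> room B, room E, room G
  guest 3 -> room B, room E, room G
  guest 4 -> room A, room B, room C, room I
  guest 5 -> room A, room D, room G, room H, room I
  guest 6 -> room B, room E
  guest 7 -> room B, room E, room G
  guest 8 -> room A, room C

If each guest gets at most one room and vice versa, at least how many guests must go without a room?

1

For example, pair guest 1→room I, guest 2→room B, guest 3→room G, guest 4→room A, guest 5→room D, guest 6→room E, guest 8→room C.
The set {guest 2, guest 3, guest 6, guest 7} has only 3 neighbours ({room B, room E, room G}), so by Hall's theorem at most 7 of the 8 guests can be matched.
That matches 7 of the 8, leaving 1 unmatched; no matching can do better.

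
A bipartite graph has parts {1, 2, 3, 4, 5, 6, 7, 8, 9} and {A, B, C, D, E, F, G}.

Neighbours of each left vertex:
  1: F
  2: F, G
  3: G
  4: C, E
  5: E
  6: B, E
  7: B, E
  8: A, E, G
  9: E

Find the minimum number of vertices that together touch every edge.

6

A maximum matching has 6 edges (e.g. 1–F, 2–G, 4–C, 5–E, 6–B, 8–A).
By König's theorem the minimum vertex cover has the same size. One such cover is {4, 8, B, E, F, G}.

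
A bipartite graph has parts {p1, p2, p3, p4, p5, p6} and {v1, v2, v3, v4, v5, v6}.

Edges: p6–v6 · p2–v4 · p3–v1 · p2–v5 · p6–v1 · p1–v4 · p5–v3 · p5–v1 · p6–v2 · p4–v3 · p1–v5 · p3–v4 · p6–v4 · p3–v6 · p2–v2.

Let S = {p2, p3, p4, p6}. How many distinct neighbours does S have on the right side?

6

The union of neighbours of {p2, p3, p4, p6} is {v1, v2, v3, v4, v5, v6}, which has 6 elements.
Since |N(S)| = 6 ≥ |S| = 4, Hall's condition holds for this subset.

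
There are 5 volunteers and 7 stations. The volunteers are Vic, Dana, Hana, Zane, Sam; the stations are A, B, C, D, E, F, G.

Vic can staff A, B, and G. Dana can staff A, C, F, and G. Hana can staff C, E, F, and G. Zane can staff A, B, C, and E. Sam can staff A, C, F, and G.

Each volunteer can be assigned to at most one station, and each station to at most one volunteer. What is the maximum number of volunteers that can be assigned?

5

One maximum matching: Vic→G, Dana→C, Hana→E, Zane→B, Sam→F.
All 5 volunteers are matched, so no larger matching exists.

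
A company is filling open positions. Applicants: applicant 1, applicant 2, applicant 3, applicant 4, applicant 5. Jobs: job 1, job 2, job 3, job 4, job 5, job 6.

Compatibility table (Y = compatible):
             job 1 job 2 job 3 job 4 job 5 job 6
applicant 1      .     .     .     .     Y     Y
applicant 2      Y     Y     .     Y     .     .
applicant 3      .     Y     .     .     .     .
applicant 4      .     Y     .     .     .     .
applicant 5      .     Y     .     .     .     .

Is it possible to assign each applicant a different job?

No

The set {applicant 3, applicant 4, applicant 5} has only 1 neighbour ({job 2}), so by Hall's theorem at most 3 of the 5 applicants can be matched.
Hence no matching covers every applicant.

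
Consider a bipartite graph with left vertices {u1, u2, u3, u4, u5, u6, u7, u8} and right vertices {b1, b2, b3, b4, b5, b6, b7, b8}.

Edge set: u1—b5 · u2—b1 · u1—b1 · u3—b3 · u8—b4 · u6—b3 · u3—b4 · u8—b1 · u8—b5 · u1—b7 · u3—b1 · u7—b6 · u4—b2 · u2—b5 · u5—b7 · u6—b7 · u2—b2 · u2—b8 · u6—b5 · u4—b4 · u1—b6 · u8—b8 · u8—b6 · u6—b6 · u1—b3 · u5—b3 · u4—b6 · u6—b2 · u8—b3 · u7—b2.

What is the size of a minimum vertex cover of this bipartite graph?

A maximum matching has 8 edges (e.g. u1–b7, u2–b8, u3–b4, u4–b6, u5–b3, u6–b5, u7–b2, u8–b1).
By König's theorem the minimum vertex cover has the same size. One such cover is {u1, u2, u3, u4, u5, u6, u7, u8}.

8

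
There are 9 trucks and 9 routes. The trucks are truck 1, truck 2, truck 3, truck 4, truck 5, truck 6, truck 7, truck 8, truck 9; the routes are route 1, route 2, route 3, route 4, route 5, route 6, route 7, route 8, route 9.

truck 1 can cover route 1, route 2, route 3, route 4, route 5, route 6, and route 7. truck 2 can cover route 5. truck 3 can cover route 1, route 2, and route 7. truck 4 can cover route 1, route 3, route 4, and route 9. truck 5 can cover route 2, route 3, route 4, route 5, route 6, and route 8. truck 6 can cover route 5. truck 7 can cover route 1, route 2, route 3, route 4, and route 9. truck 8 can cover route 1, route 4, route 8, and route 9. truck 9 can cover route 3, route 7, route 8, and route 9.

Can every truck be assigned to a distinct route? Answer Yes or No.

No

The set {truck 2, truck 6} has only 1 neighbour ({route 5}), so by Hall's theorem at most 8 of the 9 trucks can be matched.
Hence no matching covers every truck.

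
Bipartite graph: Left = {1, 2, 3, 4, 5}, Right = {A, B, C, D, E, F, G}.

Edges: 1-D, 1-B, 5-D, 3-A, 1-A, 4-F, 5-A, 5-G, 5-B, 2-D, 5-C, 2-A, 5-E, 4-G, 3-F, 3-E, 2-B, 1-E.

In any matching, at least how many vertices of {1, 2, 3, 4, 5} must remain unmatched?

0

A valid assignment of size 5: 1→B, 2→D, 3→E, 4→F, 5→G.
This saturates every left vertex, so 5 is the maximum.
That matches 5 of the 5, leaving 0 unmatched; no matching can do better.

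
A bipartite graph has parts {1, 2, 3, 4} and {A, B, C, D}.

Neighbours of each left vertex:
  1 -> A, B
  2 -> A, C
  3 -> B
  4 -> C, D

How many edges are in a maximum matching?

A valid assignment of size 4: 1-A, 2-C, 3-B, 4-D.
This saturates every left vertex, so 4 is the maximum.

4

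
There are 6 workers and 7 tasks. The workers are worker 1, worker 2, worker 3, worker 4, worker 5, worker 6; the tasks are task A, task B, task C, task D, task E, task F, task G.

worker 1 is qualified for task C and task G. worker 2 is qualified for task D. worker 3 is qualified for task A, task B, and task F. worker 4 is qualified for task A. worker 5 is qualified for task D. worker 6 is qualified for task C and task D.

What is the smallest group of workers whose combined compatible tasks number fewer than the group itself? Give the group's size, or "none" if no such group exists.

2

Take S = {worker 2, worker 5}. Its neighbourhood is {task D}, so |N(S)| = 1 < |S| = 2.
No single vertex violates Hall's condition since each has at least one neighbour, so 2 is the minimum.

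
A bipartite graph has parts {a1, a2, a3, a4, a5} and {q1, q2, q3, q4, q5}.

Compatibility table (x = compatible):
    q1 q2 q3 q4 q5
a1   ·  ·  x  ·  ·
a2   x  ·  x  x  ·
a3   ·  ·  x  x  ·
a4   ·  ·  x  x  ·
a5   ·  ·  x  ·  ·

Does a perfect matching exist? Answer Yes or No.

The set {a1, a3, a4, a5} has only 2 neighbours ({q3, q4}), so by Hall's theorem at most 3 of the 5 left vertices can be matched.
Hence no matching covers every left vertex.

No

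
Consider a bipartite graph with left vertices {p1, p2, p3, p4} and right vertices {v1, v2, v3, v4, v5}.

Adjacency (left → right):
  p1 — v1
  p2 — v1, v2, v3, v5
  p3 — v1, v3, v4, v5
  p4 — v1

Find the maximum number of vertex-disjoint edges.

3

A valid assignment of size 3: p1-v1, p2-v2, p3-v4.
The set {p1, p4} has only 1 neighbour ({v1}), so by Hall's theorem at most 3 of the 4 left vertices can be matched.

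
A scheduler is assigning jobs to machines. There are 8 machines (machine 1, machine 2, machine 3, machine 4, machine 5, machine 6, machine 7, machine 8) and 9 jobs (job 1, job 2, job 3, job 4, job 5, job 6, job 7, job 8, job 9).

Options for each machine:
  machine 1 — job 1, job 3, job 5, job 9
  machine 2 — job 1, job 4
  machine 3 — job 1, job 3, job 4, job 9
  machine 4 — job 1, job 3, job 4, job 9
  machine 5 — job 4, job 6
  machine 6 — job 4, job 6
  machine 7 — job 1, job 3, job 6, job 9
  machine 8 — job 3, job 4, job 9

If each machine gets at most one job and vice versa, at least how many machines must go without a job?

2

One maximum matching: machine 1→job 5, machine 2→job 1, machine 3→job 9, machine 4→job 3, machine 5→job 4, machine 6→job 6.
The set {machine 2, machine 3, machine 4, machine 5, machine 6, machine 7, machine 8} has only 5 neighbours ({job 1, job 3, job 4, job 6, job 9}), so by Hall's theorem at most 6 of the 8 machines can be matched.
That matches 6 of the 8, leaving 2 unmatched; no matching can do better.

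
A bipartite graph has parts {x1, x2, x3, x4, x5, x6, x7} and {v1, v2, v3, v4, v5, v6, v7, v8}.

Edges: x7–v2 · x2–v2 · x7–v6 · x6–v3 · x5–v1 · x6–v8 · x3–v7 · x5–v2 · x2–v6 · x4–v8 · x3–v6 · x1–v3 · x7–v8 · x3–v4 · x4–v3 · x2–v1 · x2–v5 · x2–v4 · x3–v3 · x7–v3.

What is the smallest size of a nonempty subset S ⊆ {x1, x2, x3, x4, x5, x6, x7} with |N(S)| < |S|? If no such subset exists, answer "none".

3

Take S = {x1, x4, x6}. Its neighbourhood is {v3, v8}, so |N(S)| = 2 < |S| = 3.
Every subset of size less than 3 has at least as many neighbours as members, so 3 is the minimum.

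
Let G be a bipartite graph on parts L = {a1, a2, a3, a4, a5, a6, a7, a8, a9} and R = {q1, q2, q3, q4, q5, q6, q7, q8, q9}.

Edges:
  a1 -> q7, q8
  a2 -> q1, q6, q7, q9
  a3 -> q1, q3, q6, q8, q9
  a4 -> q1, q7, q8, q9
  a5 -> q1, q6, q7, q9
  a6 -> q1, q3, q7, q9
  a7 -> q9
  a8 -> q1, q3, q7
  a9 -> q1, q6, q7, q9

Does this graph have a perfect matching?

The set {a1, a2, a3, a4, a5, a6, a7, a8, a9} has only 6 neighbours ({q1, q3, q6, q7, q8, q9}), so by Hall's theorem at most 6 of the 9 left vertices can be matched.
Hence no matching covers every left vertex.

No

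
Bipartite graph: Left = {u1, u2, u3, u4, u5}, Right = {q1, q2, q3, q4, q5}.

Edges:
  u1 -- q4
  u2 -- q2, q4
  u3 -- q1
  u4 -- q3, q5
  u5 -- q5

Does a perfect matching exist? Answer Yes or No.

For example, pair u1-q4, u2-q2, u3-q1, u4-q3, u5-q5.
All 5 left vertices are covered.

Yes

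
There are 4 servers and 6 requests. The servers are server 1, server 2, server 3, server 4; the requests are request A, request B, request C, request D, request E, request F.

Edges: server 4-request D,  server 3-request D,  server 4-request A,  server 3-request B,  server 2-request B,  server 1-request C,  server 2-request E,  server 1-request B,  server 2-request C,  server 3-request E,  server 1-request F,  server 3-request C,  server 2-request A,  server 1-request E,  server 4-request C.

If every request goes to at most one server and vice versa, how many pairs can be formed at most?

4

A valid assignment of size 4: server 1-request F, server 2-request E, server 3-request D, server 4-request C.
All 4 servers are matched, so no larger matching exists.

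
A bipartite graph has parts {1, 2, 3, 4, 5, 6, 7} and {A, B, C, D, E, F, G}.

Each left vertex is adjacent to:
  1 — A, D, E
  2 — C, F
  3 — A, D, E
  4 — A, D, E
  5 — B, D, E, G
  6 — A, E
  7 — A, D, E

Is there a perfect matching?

The set {1, 3, 4, 6, 7} has only 3 neighbours ({A, D, E}), so by Hall's theorem at most 5 of the 7 left vertices can be matched.
Hence no matching covers every left vertex.

No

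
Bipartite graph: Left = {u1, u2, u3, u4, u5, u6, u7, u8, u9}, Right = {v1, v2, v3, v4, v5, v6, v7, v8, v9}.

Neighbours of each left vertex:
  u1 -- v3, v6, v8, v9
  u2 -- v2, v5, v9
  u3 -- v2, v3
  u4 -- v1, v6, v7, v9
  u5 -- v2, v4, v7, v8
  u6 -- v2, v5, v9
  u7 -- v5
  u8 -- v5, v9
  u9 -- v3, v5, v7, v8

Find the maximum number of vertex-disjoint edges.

For example, pair u1→v8, u2→v2, u3→v3, u4→v6, u5→v4, u6→v9, u7→v5, u9→v7.
The set {u2, u6, u7, u8} has only 3 neighbours ({v2, v5, v9}), so by Hall's theorem at most 8 of the 9 left vertices can be matched.

8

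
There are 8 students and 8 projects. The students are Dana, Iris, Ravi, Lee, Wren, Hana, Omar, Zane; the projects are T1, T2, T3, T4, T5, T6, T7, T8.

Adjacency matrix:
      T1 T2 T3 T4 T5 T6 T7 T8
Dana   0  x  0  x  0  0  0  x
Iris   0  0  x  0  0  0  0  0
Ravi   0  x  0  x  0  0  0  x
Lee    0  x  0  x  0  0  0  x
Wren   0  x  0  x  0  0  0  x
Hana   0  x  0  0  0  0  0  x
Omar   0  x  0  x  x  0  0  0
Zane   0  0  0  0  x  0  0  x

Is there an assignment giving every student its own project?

The set {Dana, Ravi, Lee, Wren, Hana, Omar, Zane} has only 4 neighbours ({T2, T4, T5, T8}), so by Hall's theorem at most 5 of the 8 students can be matched.
Hence no matching covers every student.

No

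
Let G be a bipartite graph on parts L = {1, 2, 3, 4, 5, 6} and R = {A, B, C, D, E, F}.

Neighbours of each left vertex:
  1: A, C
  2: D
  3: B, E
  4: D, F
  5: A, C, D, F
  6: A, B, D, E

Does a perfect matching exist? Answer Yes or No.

Yes

For example, pair 1→A, 2→D, 3→E, 4→F, 5→C, 6→B.
All 6 left vertices are covered.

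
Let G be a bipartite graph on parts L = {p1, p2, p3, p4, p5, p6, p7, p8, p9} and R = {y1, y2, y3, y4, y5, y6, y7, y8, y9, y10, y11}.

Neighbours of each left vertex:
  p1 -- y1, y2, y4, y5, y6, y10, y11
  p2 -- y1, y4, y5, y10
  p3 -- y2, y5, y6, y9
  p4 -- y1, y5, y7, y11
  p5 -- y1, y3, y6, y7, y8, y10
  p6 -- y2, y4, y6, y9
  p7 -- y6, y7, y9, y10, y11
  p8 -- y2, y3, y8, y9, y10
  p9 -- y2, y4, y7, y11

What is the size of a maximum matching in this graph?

For example, pair p1→y6, p2→y4, p3→y5, p4→y1, p5→y3, p6→y2, p7→y9, p8→y10, p9→y7.
This saturates every left vertex, so 9 is the maximum.

9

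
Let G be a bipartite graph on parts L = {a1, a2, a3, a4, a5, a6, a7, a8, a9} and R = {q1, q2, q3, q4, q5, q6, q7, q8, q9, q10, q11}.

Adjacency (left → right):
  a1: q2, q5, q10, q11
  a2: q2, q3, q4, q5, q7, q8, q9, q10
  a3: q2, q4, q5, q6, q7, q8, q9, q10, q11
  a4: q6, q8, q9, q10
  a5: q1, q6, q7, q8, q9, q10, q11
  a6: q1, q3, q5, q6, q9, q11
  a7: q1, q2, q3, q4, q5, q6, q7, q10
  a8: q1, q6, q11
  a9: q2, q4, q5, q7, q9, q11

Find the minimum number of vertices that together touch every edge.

{a1, a2, a3, a4, a5, a6, a7, a8, a9} is a vertex cover of size 9: every edge has an endpoint in this set.
No smaller cover exists because a1–q2, a2–q8, a3–q6, a4–q10, a5–q7, a6–q1, a7–q4, a8–q11, a9–q9 is a matching of size 9, and a cover must include an endpoint of each of these disjoint edges (König's theorem).

9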